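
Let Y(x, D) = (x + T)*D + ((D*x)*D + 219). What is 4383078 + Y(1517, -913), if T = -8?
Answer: 1267529753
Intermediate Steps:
Y(x, D) = 219 + D*(-8 + x) + x*D**2 (Y(x, D) = (x - 8)*D + ((D*x)*D + 219) = (-8 + x)*D + (x*D**2 + 219) = D*(-8 + x) + (219 + x*D**2) = 219 + D*(-8 + x) + x*D**2)
4383078 + Y(1517, -913) = 4383078 + (219 - 8*(-913) - 913*1517 + 1517*(-913)**2) = 4383078 + (219 + 7304 - 1385021 + 1517*833569) = 4383078 + (219 + 7304 - 1385021 + 1264524173) = 4383078 + 1263146675 = 1267529753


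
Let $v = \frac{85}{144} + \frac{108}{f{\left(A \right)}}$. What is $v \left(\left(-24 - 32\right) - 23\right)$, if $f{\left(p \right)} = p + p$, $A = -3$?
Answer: $\frac{198053}{144} \approx 1375.4$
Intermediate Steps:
$f{\left(p \right)} = 2 p$
$v = - \frac{2507}{144}$ ($v = \frac{85}{144} + \frac{108}{2 \left(-3\right)} = 85 \cdot \frac{1}{144} + \frac{108}{-6} = \frac{85}{144} + 108 \left(- \frac{1}{6}\right) = \frac{85}{144} - 18 = - \frac{2507}{144} \approx -17.41$)
$v \left(\left(-24 - 32\right) - 23\right) = - \frac{2507 \left(\left(-24 - 32\right) - 23\right)}{144} = - \frac{2507 \left(-56 - 23\right)}{144} = \left(- \frac{2507}{144}\right) \left(-79\right) = \frac{198053}{144}$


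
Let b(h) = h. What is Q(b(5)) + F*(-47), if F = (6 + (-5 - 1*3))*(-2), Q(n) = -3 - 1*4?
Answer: -195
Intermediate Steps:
Q(n) = -7 (Q(n) = -3 - 4 = -7)
F = 4 (F = (6 + (-5 - 3))*(-2) = (6 - 8)*(-2) = -2*(-2) = 4)
Q(b(5)) + F*(-47) = -7 + 4*(-47) = -7 - 188 = -195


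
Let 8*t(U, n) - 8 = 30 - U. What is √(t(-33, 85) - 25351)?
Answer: I*√405474/4 ≈ 159.19*I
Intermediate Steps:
t(U, n) = 19/4 - U/8 (t(U, n) = 1 + (30 - U)/8 = 1 + (15/4 - U/8) = 19/4 - U/8)
√(t(-33, 85) - 25351) = √((19/4 - ⅛*(-33)) - 25351) = √((19/4 + 33/8) - 25351) = √(71/8 - 25351) = √(-202737/8) = I*√405474/4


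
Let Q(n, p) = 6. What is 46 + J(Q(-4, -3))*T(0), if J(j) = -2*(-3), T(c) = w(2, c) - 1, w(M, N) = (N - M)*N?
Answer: 40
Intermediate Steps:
w(M, N) = N*(N - M)
T(c) = -1 + c*(-2 + c) (T(c) = c*(c - 1*2) - 1 = c*(c - 2) - 1 = c*(-2 + c) - 1 = -1 + c*(-2 + c))
J(j) = 6
46 + J(Q(-4, -3))*T(0) = 46 + 6*(-1 + 0*(-2 + 0)) = 46 + 6*(-1 + 0*(-2)) = 46 + 6*(-1 + 0) = 46 + 6*(-1) = 46 - 6 = 40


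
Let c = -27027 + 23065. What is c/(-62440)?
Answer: 283/4460 ≈ 0.063453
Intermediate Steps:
c = -3962
c/(-62440) = -3962/(-62440) = -3962*(-1/62440) = 283/4460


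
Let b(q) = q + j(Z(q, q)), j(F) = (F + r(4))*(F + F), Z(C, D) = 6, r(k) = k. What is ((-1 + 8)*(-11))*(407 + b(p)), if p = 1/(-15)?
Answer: -608608/15 ≈ -40574.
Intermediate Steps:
p = -1/15 ≈ -0.066667
j(F) = 2*F*(4 + F) (j(F) = (F + 4)*(F + F) = (4 + F)*(2*F) = 2*F*(4 + F))
b(q) = 120 + q (b(q) = q + 2*6*(4 + 6) = q + 2*6*10 = q + 120 = 120 + q)
((-1 + 8)*(-11))*(407 + b(p)) = ((-1 + 8)*(-11))*(407 + (120 - 1/15)) = (7*(-11))*(407 + 1799/15) = -77*7904/15 = -608608/15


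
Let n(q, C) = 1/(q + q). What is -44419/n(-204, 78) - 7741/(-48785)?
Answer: 884128221061/48785 ≈ 1.8123e+7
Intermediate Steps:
n(q, C) = 1/(2*q)
-44419/n(-204, 78) - 7741/(-48785) = -44419/((½)/(-204)) - 7741/(-48785) = -44419/((½)*(-1/204)) - 7741*(-1/48785) = -44419/(-1/408) + 7741/48785 = -44419*(-408) + 7741/48785 = 18122952 + 7741/48785 = 884128221061/48785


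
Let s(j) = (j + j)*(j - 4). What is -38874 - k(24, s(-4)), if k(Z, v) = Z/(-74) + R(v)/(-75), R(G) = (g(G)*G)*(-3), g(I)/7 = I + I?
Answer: -38079878/925 ≈ -41167.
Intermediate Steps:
g(I) = 14*I (g(I) = 7*(I + I) = 7*(2*I) = 14*I)
R(G) = -42*G² (R(G) = ((14*G)*G)*(-3) = (14*G²)*(-3) = -42*G²)
s(j) = 2*j*(-4 + j) (s(j) = (2*j)*(-4 + j) = 2*j*(-4 + j))
k(Z, v) = -Z/74 + 14*v²/25 (k(Z, v) = Z/(-74) - 42*v²/(-75) = Z*(-1/74) - 42*v²*(-1/75) = -Z/74 + 14*v²/25)
-38874 - k(24, s(-4)) = -38874 - (-1/74*24 + 14*(2*(-4)*(-4 - 4))²/25) = -38874 - (-12/37 + 14*(2*(-4)*(-8))²/25) = -38874 - (-12/37 + (14/25)*64²) = -38874 - (-12/37 + (14/25)*4096) = -38874 - (-12/37 + 57344/25) = -38874 - 1*2121428/925 = -38874 - 2121428/925 = -38079878/925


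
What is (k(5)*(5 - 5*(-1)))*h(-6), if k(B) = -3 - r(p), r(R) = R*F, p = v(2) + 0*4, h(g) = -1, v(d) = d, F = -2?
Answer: -10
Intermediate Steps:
p = 2 (p = 2 + 0*4 = 2 + 0 = 2)
r(R) = -2*R (r(R) = R*(-2) = -2*R)
k(B) = 1 (k(B) = -3 - (-2)*2 = -3 - 1*(-4) = -3 + 4 = 1)
(k(5)*(5 - 5*(-1)))*h(-6) = (1*(5 - 5*(-1)))*(-1) = (1*(5 + 5))*(-1) = (1*10)*(-1) = 10*(-1) = -10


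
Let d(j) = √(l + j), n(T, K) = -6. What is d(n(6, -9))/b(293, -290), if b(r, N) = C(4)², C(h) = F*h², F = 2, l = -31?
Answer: I*√37/1024 ≈ 0.0059402*I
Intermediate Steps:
C(h) = 2*h²
b(r, N) = 1024 (b(r, N) = (2*4²)² = (2*16)² = 32² = 1024)
d(j) = √(-31 + j)
d(n(6, -9))/b(293, -290) = √(-31 - 6)/1024 = √(-37)*(1/1024) = (I*√37)*(1/1024) = I*√37/1024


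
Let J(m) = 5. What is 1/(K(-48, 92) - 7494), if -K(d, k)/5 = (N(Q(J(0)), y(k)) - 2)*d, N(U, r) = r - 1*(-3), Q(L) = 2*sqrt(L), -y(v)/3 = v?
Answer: -1/73494 ≈ -1.3607e-5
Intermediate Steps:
y(v) = -3*v
N(U, r) = 3 + r (N(U, r) = r + 3 = 3 + r)
K(d, k) = -5*d*(1 - 3*k) (K(d, k) = -5*((3 - 3*k) - 2)*d = -5*(1 - 3*k)*d = -5*d*(1 - 3*k))
1/(K(-48, 92) - 7494) = 1/(5*(-48)*(-1 + 3*92) - 7494) = 1/(5*(-48)*(-1 + 276) - 7494) = 1/(5*(-48)*275 - 7494) = 1/(-66000 - 7494) = 1/(-73494) = -1/73494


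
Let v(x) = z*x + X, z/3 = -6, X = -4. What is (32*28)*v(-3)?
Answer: 44800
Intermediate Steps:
z = -18 (z = 3*(-6) = -18)
v(x) = -4 - 18*x (v(x) = -18*x - 4 = -4 - 18*x)
(32*28)*v(-3) = (32*28)*(-4 - 18*(-3)) = 896*(-4 + 54) = 896*50 = 44800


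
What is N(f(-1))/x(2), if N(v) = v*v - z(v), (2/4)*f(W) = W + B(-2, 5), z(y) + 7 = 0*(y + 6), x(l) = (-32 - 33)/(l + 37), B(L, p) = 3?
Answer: -69/5 ≈ -13.800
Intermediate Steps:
x(l) = -65/(37 + l)
z(y) = -7 (z(y) = -7 + 0*(y + 6) = -7 + 0*(6 + y) = -7 + 0 = -7)
f(W) = 6 + 2*W (f(W) = 2*(W + 3) = 2*(3 + W) = 6 + 2*W)
N(v) = 7 + v**2 (N(v) = v*v - 1*(-7) = v**2 + 7 = 7 + v**2)
N(f(-1))/x(2) = (7 + (6 + 2*(-1))**2)/((-65/(37 + 2))) = (7 + (6 - 2)**2)/((-65/39)) = (7 + 4**2)/((-65*1/39)) = (7 + 16)/(-5/3) = 23*(-3/5) = -69/5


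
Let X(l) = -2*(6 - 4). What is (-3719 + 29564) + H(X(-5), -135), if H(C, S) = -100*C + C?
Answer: 26241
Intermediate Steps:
X(l) = -4 (X(l) = -2*2 = -4)
H(C, S) = -99*C
(-3719 + 29564) + H(X(-5), -135) = (-3719 + 29564) - 99*(-4) = 25845 + 396 = 26241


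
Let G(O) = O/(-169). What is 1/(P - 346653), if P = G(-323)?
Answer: -169/58584034 ≈ -2.8847e-6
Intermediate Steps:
G(O) = -O/169 (G(O) = O*(-1/169) = -O/169)
P = 323/169 (P = -1/169*(-323) = 323/169 ≈ 1.9112)
1/(P - 346653) = 1/(323/169 - 346653) = 1/(-58584034/169) = -169/58584034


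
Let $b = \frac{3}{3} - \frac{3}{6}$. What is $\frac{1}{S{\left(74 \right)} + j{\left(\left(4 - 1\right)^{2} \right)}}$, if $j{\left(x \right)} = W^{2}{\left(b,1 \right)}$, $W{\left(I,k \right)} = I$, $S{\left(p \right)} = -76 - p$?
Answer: $- \frac{4}{599} \approx -0.0066778$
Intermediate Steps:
$b = \frac{1}{2}$ ($b = 3 \cdot \frac{1}{3} - \frac{1}{2} = 1 - \frac{1}{2} = \frac{1}{2} \approx 0.5$)
$j{\left(x \right)} = \frac{1}{4}$ ($j{\left(x \right)} = \left(\frac{1}{2}\right)^{2} = \frac{1}{4}$)
$\frac{1}{S{\left(74 \right)} + j{\left(\left(4 - 1\right)^{2} \right)}} = \frac{1}{\left(-76 - 74\right) + \frac{1}{4}} = \frac{1}{-150 + \frac{1}{4}} = \frac{1}{- \frac{599}{4}} = - \frac{4}{599}$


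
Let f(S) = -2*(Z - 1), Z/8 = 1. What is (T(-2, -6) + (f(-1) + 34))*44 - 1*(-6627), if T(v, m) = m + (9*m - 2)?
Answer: 4779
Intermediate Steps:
Z = 8 (Z = 8*1 = 8)
f(S) = -14 (f(S) = -2*(8 - 1) = -2*7 = -14)
T(v, m) = -2 + 10*m (T(v, m) = m + (-2 + 9*m) = -2 + 10*m)
(T(-2, -6) + (f(-1) + 34))*44 - 1*(-6627) = ((-2 + 10*(-6)) + (-14 + 34))*44 - 1*(-6627) = ((-2 - 60) + 20)*44 + 6627 = (-62 + 20)*44 + 6627 = -42*44 + 6627 = -1848 + 6627 = 4779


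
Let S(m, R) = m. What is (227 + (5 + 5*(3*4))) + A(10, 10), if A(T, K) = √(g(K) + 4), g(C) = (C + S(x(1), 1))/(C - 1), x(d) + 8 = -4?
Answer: 292 + √34/3 ≈ 293.94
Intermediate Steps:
x(d) = -12 (x(d) = -8 - 4 = -12)
g(C) = (-12 + C)/(-1 + C) (g(C) = (C - 12)/(C - 1) = (-12 + C)/(-1 + C))
A(T, K) = √(4 + (-12 + K)/(-1 + K)) (A(T, K) = √((-12 + K)/(-1 + K) + 4) = √(4 + (-12 + K)/(-1 + K)))
(227 + (5 + 5*(3*4))) + A(10, 10) = (227 + (5 + 5*(3*4))) + √((-16 + 5*10)/(-1 + 10)) = (227 + (5 + 5*12)) + √((-16 + 50)/9) = (227 + (5 + 60)) + √((⅑)*34) = (227 + 65) + √(34/9) = 292 + √34/3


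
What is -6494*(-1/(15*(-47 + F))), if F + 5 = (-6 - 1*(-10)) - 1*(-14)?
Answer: -191/15 ≈ -12.733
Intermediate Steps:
F = 13 (F = -5 + ((-6 - 1*(-10)) - 1*(-14)) = -5 + ((-6 + 10) + 14) = -5 + (4 + 14) = -5 + 18 = 13)
-6494*(-1/(15*(-47 + F))) = -6494*(-1/(15*(-47 + 13))) = -6494/((-15*(-34))) = -6494/510 = -6494*1/510 = -191/15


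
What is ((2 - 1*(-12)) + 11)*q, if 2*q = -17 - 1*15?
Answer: -400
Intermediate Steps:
q = -16 (q = (-17 - 1*15)/2 = (-17 - 15)/2 = (½)*(-32) = -16)
((2 - 1*(-12)) + 11)*q = ((2 - 1*(-12)) + 11)*(-16) = ((2 + 12) + 11)*(-16) = (14 + 11)*(-16) = 25*(-16) = -400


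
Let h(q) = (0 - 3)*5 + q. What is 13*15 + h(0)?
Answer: 180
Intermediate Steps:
h(q) = -15 + q (h(q) = -3*5 + q = -15 + q)
13*15 + h(0) = 13*15 + (-15 + 0) = 195 - 15 = 180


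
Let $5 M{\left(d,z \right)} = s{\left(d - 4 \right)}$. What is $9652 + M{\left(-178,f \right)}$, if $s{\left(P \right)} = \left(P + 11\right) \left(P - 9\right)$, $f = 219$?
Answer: $\frac{80921}{5} \approx 16184.0$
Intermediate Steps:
$s{\left(P \right)} = \left(-9 + P\right) \left(11 + P\right)$ ($s{\left(P \right)} = \left(11 + P\right) \left(-9 + P\right) = \left(-9 + P\right) \left(11 + P\right)$)
$M{\left(d,z \right)} = - \frac{107}{5} + \frac{\left(-4 + d\right)^{2}}{5} + \frac{2 d}{5}$ ($M{\left(d,z \right)} = \frac{-99 + \left(d - 4\right)^{2} + 2 \left(d - 4\right)}{5} = \frac{-99 + \left(-4 + d\right)^{2} + 2 \left(-4 + d\right)}{5} = \frac{-99 + \left(-4 + d\right)^{2} + \left(-8 + 2 d\right)}{5} = \frac{-107 + \left(-4 + d\right)^{2} + 2 d}{5} = - \frac{107}{5} + \frac{\left(-4 + d\right)^{2}}{5} + \frac{2 d}{5}$)
$9652 + M{\left(-178,f \right)} = 9652 - \left(- \frac{977}{5} - \frac{31684}{5}\right) = 9652 + \left(- \frac{91}{5} + \frac{1068}{5} + \frac{1}{5} \cdot 31684\right) = 9652 + \left(- \frac{91}{5} + \frac{1068}{5} + \frac{31684}{5}\right) = 9652 + \frac{32661}{5} = \frac{80921}{5}$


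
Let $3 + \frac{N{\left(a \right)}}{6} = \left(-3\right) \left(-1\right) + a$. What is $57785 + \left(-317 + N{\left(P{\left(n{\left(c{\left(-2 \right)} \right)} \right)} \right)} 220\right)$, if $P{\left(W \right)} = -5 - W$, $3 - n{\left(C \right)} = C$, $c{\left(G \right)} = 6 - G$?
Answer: $57468$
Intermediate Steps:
$n{\left(C \right)} = 3 - C$
$N{\left(a \right)} = 6 a$ ($N{\left(a \right)} = -18 + 6 \left(\left(-3\right) \left(-1\right) + a\right) = -18 + 6 \left(3 + a\right) = -18 + \left(18 + 6 a\right) = 6 a$)
$57785 + \left(-317 + N{\left(P{\left(n{\left(c{\left(-2 \right)} \right)} \right)} \right)} 220\right) = 57785 - \left(317 - 6 \left(-5 - \left(3 - \left(6 - -2\right)\right)\right) 220\right) = 57785 - \left(317 - 6 \left(-5 - \left(3 - \left(6 + 2\right)\right)\right) 220\right) = 57785 - \left(317 - 6 \left(-5 - \left(3 - 8\right)\right) 220\right) = 57785 - \left(317 - 6 \left(-5 - -5\right) 220\right) = 57785 - \left(317 - 6 \left(-5 + 5\right) 220\right) = 57785 - \left(317 - 6 \cdot 0 \cdot 220\right) = 57785 + \left(-317 + 0 \cdot 220\right) = 57785 + \left(-317 + 0\right) = 57785 - 317 = 57468$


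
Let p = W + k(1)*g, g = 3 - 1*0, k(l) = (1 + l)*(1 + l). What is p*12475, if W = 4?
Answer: 199600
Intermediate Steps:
k(l) = (1 + l)**2
g = 3 (g = 3 + 0 = 3)
p = 16 (p = 4 + (1 + 1)**2*3 = 4 + 2**2*3 = 4 + 4*3 = 4 + 12 = 16)
p*12475 = 16*12475 = 199600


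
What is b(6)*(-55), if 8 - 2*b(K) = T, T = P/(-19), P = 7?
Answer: -8745/38 ≈ -230.13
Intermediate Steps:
T = -7/19 (T = 7/(-19) = 7*(-1/19) = -7/19 ≈ -0.36842)
b(K) = 159/38 (b(K) = 4 - ½*(-7/19) = 4 + 7/38 = 159/38)
b(6)*(-55) = (159/38)*(-55) = -8745/38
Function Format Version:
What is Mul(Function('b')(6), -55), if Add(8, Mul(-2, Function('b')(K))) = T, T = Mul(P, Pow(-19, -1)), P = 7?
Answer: Rational(-8745, 38) ≈ -230.13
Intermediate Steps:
T = Rational(-7, 19) (T = Mul(7, Pow(-19, -1)) = Mul(7, Rational(-1, 19)) = Rational(-7, 19) ≈ -0.36842)
Function('b')(K) = Rational(159, 38) (Function('b')(K) = Add(4, Mul(Rational(-1, 2), Rational(-7, 19))) = Add(4, Rational(7, 38)) = Rational(159, 38))
Mul(Function('b')(6), -55) = Mul(Rational(159, 38), -55) = Rational(-8745, 38)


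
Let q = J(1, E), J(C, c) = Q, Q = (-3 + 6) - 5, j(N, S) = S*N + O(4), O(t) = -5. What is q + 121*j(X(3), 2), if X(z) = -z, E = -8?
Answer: -1333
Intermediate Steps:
j(N, S) = -5 + N*S (j(N, S) = S*N - 5 = N*S - 5 = -5 + N*S)
Q = -2 (Q = 3 - 5 = -2)
J(C, c) = -2
q = -2
q + 121*j(X(3), 2) = -2 + 121*(-5 - 1*3*2) = -2 + 121*(-5 - 3*2) = -2 + 121*(-5 - 6) = -2 + 121*(-11) = -2 - 1331 = -1333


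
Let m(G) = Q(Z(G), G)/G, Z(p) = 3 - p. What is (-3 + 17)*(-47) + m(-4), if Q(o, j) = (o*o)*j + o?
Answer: -2443/4 ≈ -610.75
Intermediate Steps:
Q(o, j) = o + j*o² (Q(o, j) = o²*j + o = j*o² + o = o + j*o²)
m(G) = (1 + G*(3 - G))*(3 - G)/G (m(G) = ((3 - G)*(1 + G*(3 - G)))/G = ((1 + G*(3 - G))*(3 - G))/G = (1 + G*(3 - G))*(3 - G)/G)
(-3 + 17)*(-47) + m(-4) = (-3 + 17)*(-47) + (-1 - 4*(-3 - 4))*(-3 - 4)/(-4) = 14*(-47) - ¼*(-1 - 4*(-7))*(-7) = -658 - ¼*(-1 + 28)*(-7) = -658 - ¼*27*(-7) = -658 + 189/4 = -2443/4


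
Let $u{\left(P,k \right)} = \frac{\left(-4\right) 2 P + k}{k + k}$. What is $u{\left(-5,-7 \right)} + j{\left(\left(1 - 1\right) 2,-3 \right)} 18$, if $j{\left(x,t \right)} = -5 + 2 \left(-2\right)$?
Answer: $- \frac{2301}{14} \approx -164.36$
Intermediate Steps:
$j{\left(x,t \right)} = -9$ ($j{\left(x,t \right)} = -5 - 4 = -9$)
$u{\left(P,k \right)} = \frac{k - 8 P}{2 k}$ ($u{\left(P,k \right)} = \frac{- 8 P + k}{2 k} = \left(k - 8 P\right) \frac{1}{2 k} = \frac{k - 8 P}{2 k}$)
$u{\left(-5,-7 \right)} + j{\left(\left(1 - 1\right) 2,-3 \right)} 18 = \frac{-7 - -40}{2 \left(-7\right)} - 162 = \frac{1}{2} \left(- \frac{1}{7}\right) \left(-7 + 40\right) - 162 = \frac{1}{2} \left(- \frac{1}{7}\right) 33 - 162 = - \frac{33}{14} - 162 = - \frac{2301}{14}$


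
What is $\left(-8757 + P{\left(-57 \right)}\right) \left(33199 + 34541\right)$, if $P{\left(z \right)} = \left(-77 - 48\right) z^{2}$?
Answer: $-28104106680$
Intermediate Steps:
$P{\left(z \right)} = - 125 z^{2}$ ($P{\left(z \right)} = \left(-77 - 48\right) z^{2} = - 125 z^{2}$)
$\left(-8757 + P{\left(-57 \right)}\right) \left(33199 + 34541\right) = \left(-8757 - 125 \left(-57\right)^{2}\right) \left(33199 + 34541\right) = \left(-8757 - 406125\right) 67740 = \left(-414882\right) 67740 = -28104106680$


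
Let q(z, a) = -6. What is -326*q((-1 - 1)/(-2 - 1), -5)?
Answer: 1956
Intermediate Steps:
-326*q((-1 - 1)/(-2 - 1), -5) = -326*(-6) = 1956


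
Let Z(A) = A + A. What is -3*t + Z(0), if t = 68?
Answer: -204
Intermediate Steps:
Z(A) = 2*A
-3*t + Z(0) = -3*68 + 2*0 = -204 + 0 = -204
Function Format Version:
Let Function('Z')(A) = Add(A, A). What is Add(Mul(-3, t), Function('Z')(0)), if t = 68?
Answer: -204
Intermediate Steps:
Function('Z')(A) = Mul(2, A)
Add(Mul(-3, t), Function('Z')(0)) = Add(Mul(-3, 68), Mul(2, 0)) = Add(-204, 0) = -204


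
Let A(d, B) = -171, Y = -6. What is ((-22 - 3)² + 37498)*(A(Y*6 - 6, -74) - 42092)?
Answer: -1611192349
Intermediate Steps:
((-22 - 3)² + 37498)*(A(Y*6 - 6, -74) - 42092) = ((-22 - 3)² + 37498)*(-171 - 42092) = ((-25)² + 37498)*(-42263) = (625 + 37498)*(-42263) = 38123*(-42263) = -1611192349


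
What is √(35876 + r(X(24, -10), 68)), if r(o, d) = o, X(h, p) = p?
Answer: √35866 ≈ 189.38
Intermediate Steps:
√(35876 + r(X(24, -10), 68)) = √(35876 - 10) = √35866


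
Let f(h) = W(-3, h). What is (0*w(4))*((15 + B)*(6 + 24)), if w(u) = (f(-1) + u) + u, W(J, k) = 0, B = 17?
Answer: 0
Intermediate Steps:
f(h) = 0
w(u) = 2*u (w(u) = (0 + u) + u = u + u = 2*u)
(0*w(4))*((15 + B)*(6 + 24)) = (0*(2*4))*((15 + 17)*(6 + 24)) = (0*8)*(32*30) = 0*960 = 0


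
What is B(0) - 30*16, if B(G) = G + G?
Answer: -480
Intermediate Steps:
B(G) = 2*G
B(0) - 30*16 = 2*0 - 30*16 = 0 - 480 = -480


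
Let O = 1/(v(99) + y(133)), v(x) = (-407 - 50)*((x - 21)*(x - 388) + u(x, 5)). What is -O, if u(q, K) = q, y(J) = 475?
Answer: -1/10256926 ≈ -9.7495e-8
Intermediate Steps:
v(x) = -457*x - 457*(-388 + x)*(-21 + x) (v(x) = (-407 - 50)*((x - 21)*(x - 388) + x) = -457*((-21 + x)*(-388 + x) + x) = -457*((-388 + x)*(-21 + x) + x) = -457*(x + (-388 + x)*(-21 + x)) = -457*x - 457*(-388 + x)*(-21 + x))
O = 1/10256926 (O = 1/((-3723636 - 457*99**2 + 186456*99) + 475) = 1/((-3723636 - 457*9801 + 18459144) + 475) = 1/((-3723636 - 4479057 + 18459144) + 475) = 1/(10256451 + 475) = 1/10256926 ≈ 9.7495e-8)
-O = -1*1/10256926 = -1/10256926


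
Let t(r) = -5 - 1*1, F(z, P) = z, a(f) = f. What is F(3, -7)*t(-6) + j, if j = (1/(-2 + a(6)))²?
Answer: -287/16 ≈ -17.938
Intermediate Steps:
t(r) = -6 (t(r) = -5 - 1 = -6)
j = 1/16 (j = (1/(-2 + 6))² = (1/4)² = (¼)² = 1/16 ≈ 0.062500)
F(3, -7)*t(-6) + j = 3*(-6) + 1/16 = -18 + 1/16 = -287/16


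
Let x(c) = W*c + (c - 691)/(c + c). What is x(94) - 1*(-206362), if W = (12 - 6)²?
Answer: 39431651/188 ≈ 2.0974e+5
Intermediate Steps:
W = 36 (W = 6² = 36)
x(c) = 36*c + (-691 + c)/(2*c) (x(c) = 36*c + (c - 691)/(c + c) = 36*c + (-691 + c)/((2*c)) = 36*c + (-691 + c)*(1/(2*c)) = 36*c + (-691 + c)/(2*c))
x(94) - 1*(-206362) = (½)*(-691 + 94*(1 + 72*94))/94 - 1*(-206362) = (½)*(1/94)*(-691 + 94*(1 + 6768)) + 206362 = (½)*(1/94)*(-691 + 94*6769) + 206362 = (½)*(1/94)*(-691 + 636286) + 206362 = (½)*(1/94)*635595 + 206362 = 635595/188 + 206362 = 39431651/188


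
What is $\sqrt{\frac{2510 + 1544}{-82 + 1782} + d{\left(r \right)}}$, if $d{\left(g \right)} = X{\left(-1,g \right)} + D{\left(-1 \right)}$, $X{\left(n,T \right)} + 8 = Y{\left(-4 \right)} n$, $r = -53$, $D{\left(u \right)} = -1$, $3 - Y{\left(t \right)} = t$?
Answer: $\frac{i \sqrt{393482}}{170} \approx 3.6899 i$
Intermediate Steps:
$Y{\left(t \right)} = 3 - t$
$X{\left(n,T \right)} = -8 + 7 n$ ($X{\left(n,T \right)} = -8 + \left(3 - -4\right) n = -8 + \left(3 + 4\right) n = -8 + 7 n$)
$d{\left(g \right)} = -16$ ($d{\left(g \right)} = \left(-8 + 7 \left(-1\right)\right) - 1 = \left(-8 - 7\right) - 1 = -15 - 1 = -16$)
$\sqrt{\frac{2510 + 1544}{-82 + 1782} + d{\left(r \right)}} = \sqrt{\frac{2510 + 1544}{-82 + 1782} - 16} = \sqrt{\frac{4054}{1700} - 16} = \sqrt{4054 \cdot \frac{1}{1700} - 16} = \sqrt{\frac{2027}{850} - 16} = \sqrt{- \frac{11573}{850}} = \frac{i \sqrt{393482}}{170}$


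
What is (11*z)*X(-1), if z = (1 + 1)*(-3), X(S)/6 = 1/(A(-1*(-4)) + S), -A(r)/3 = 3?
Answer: 198/5 ≈ 39.600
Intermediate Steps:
A(r) = -9 (A(r) = -3*3 = -9)
X(S) = 6/(-9 + S)
z = -6 (z = 2*(-3) = -6)
(11*z)*X(-1) = (11*(-6))*(6/(-9 - 1)) = -396/(-10) = -396*(-1)/10 = -66*(-3/5) = 198/5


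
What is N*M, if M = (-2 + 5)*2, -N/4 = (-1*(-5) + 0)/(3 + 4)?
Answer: -120/7 ≈ -17.143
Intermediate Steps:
N = -20/7 (N = -4*(-1*(-5) + 0)/(3 + 4) = -4*(5 + 0)/7 = -4*5/7 = -20/7 ≈ -2.8571)
M = 6 (M = 3*2 = 6)
N*M = -20/7*6 = -120/7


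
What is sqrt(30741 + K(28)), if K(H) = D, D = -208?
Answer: sqrt(30533) ≈ 174.74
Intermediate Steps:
K(H) = -208
sqrt(30741 + K(28)) = sqrt(30741 - 208) = sqrt(30533)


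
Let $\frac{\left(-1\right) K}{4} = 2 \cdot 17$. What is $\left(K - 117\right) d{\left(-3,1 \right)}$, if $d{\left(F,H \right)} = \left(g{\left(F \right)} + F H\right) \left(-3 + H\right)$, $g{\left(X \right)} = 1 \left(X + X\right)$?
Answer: $-4554$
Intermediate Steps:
$g{\left(X \right)} = 2 X$ ($g{\left(X \right)} = 1 \cdot 2 X = 2 X$)
$K = -136$ ($K = - 4 \cdot 2 \cdot 17 = \left(-4\right) 34 = -136$)
$d{\left(F,H \right)} = \left(-3 + H\right) \left(2 F + F H\right)$ ($d{\left(F,H \right)} = \left(2 F + F H\right) \left(-3 + H\right) = \left(-3 + H\right) \left(2 F + F H\right)$)
$\left(K - 117\right) d{\left(-3,1 \right)} = \left(-136 - 117\right) \left(- 3 \left(-6 + 1^{2} - 1\right)\right) = - 253 \left(- 3 \left(-6 + 1 - 1\right)\right) = - 253 \left(\left(-3\right) \left(-6\right)\right) = \left(-253\right) 18 = -4554$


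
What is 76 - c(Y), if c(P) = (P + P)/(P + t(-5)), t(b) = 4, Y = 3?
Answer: 526/7 ≈ 75.143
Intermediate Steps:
c(P) = 2*P/(4 + P) (c(P) = (P + P)/(P + 4) = (2*P)/(4 + P) = 2*P/(4 + P))
76 - c(Y) = 76 - 2*3/(4 + 3) = 76 - 2*3/7 = 76 - 1*6/7 = 76 - 6/7 = 526/7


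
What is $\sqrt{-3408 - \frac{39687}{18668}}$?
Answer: $\frac{3 i \sqrt{33011366453}}{9334} \approx 58.396 i$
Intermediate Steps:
$\sqrt{-3408 - \frac{39687}{18668}} = \sqrt{- \frac{63660231}{18668}} = \frac{3 i \sqrt{33011366453}}{9334}$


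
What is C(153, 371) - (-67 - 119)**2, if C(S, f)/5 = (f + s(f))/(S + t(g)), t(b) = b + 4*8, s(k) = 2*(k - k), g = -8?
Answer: -6121637/177 ≈ -34586.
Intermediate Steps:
s(k) = 0 (s(k) = 2*0 = 0)
t(b) = 32 + b (t(b) = b + 32 = 32 + b)
C(S, f) = 5*f/(24 + S) (C(S, f) = 5*((f + 0)/(S + (32 - 8))) = 5*(f/(S + 24)) = 5*(f/(24 + S)) = 5*f/(24 + S))
C(153, 371) - (-67 - 119)**2 = 5*371/(24 + 153) - (-67 - 119)**2 = 5*371/177 - 1*(-186)**2 = 5*371*(1/177) - 1*34596 = 1855/177 - 34596 = -6121637/177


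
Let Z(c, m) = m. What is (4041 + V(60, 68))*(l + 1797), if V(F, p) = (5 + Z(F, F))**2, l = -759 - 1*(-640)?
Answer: 13870348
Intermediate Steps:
l = -119 (l = -759 + 640 = -119)
V(F, p) = (5 + F)**2
(4041 + V(60, 68))*(l + 1797) = (4041 + (5 + 60)**2)*(-119 + 1797) = (4041 + 65**2)*1678 = (4041 + 4225)*1678 = 8266*1678 = 13870348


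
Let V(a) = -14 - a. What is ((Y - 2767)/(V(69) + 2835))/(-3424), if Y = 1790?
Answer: 977/9422848 ≈ 0.00010368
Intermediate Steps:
((Y - 2767)/(V(69) + 2835))/(-3424) = ((1790 - 2767)/((-14 - 1*69) + 2835))/(-3424) = -977/((-14 - 69) + 2835)*(-1/3424) = -977/(-83 + 2835)*(-1/3424) = -977/2752*(-1/3424) = 977/9422848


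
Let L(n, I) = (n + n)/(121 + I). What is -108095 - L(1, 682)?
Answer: -86800287/803 ≈ -1.0810e+5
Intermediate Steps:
L(n, I) = 2*n/(121 + I) (L(n, I) = (2*n)/(121 + I) = 2*n/(121 + I))
-108095 - L(1, 682) = -108095 - 2/(121 + 682) = -108095 - 2/803 = -86800287/803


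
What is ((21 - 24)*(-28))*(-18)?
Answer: -1512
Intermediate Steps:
((21 - 24)*(-28))*(-18) = -3*(-28)*(-18) = 84*(-18) = -1512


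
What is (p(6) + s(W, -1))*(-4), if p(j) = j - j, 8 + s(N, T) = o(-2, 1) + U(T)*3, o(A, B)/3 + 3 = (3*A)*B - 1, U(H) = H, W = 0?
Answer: 164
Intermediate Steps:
o(A, B) = -12 + 9*A*B (o(A, B) = -9 + 3*((3*A)*B - 1) = -9 + 3*(3*A*B - 1) = -9 + 3*(-1 + 3*A*B) = -9 + (-3 + 9*A*B) = -12 + 9*A*B)
s(N, T) = -38 + 3*T (s(N, T) = -8 + ((-12 + 9*(-2)*1) + T*3) = -8 + ((-12 - 18) + 3*T) = -8 + (-30 + 3*T) = -38 + 3*T)
p(j) = 0
(p(6) + s(W, -1))*(-4) = (0 + (-38 + 3*(-1)))*(-4) = (0 + (-38 - 3))*(-4) = (0 - 41)*(-4) = -41*(-4) = 164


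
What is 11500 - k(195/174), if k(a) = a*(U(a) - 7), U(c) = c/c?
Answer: 333695/29 ≈ 11507.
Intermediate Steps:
U(c) = 1
k(a) = -6*a (k(a) = a*(1 - 7) = a*(-6) = -6*a)
11500 - k(195/174) = 11500 - (-6)*195/174 = 11500 - (-6)*195*(1/174) = 11500 - (-6)*65/58 = 11500 - 1*(-195/29) = 11500 + 195/29 = 333695/29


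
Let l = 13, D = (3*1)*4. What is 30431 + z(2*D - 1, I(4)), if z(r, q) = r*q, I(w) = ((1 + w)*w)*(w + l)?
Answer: 38251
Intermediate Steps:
D = 12 (D = 3*4 = 12)
I(w) = w*(1 + w)*(13 + w) (I(w) = ((1 + w)*w)*(w + 13) = (w*(1 + w))*(13 + w) = w*(1 + w)*(13 + w))
z(r, q) = q*r
30431 + z(2*D - 1, I(4)) = 30431 + (4*(13 + 4**2 + 14*4))*(2*12 - 1) = 30431 + (4*(13 + 16 + 56))*(24 - 1) = 30431 + (4*85)*23 = 30431 + 340*23 = 30431 + 7820 = 38251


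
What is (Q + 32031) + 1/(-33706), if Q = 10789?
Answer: 1443290919/33706 ≈ 42820.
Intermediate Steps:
(Q + 32031) + 1/(-33706) = (10789 + 32031) + 1/(-33706) = 42820 - 1/33706 = 1443290919/33706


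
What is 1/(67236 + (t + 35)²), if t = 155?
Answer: 1/103336 ≈ 9.6772e-6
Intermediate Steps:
1/(67236 + (t + 35)²) = 1/(67236 + (155 + 35)²) = 1/(67236 + 190²) = 1/(67236 + 36100) = 1/103336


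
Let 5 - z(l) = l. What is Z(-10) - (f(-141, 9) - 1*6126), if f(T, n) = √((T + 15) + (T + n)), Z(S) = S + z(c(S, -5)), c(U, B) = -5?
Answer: 6126 - I*√258 ≈ 6126.0 - 16.062*I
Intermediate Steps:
z(l) = 5 - l
Z(S) = 10 + S (Z(S) = S + (5 - 1*(-5)) = S + (5 + 5) = S + 10 = 10 + S)
f(T, n) = √(15 + n + 2*T) (f(T, n) = √((15 + T) + (T + n)) = √(15 + n + 2*T))
Z(-10) - (f(-141, 9) - 1*6126) = (10 - 10) - (√(15 + 9 + 2*(-141)) - 1*6126) = 0 - (√(15 + 9 - 282) - 6126) = 0 - (√(-258) - 6126) = 0 - (I*√258 - 6126) = 0 - (-6126 + I*√258) = 0 + (6126 - I*√258) = 6126 - I*√258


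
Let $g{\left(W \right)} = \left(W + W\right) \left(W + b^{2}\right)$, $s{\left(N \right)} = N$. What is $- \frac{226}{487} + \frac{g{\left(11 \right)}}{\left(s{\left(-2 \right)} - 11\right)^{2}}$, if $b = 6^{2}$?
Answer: $\frac{13965004}{82303} \approx 169.68$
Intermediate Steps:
$b = 36$
$g{\left(W \right)} = 2 W \left(1296 + W\right)$ ($g{\left(W \right)} = \left(W + W\right) \left(W + 36^{2}\right) = 2 W \left(W + 1296\right) = 2 W \left(1296 + W\right)$)
$- \frac{226}{487} + \frac{g{\left(11 \right)}}{\left(s{\left(-2 \right)} - 11\right)^{2}} = - \frac{226}{487} + \frac{2 \cdot 11 \left(1296 + 11\right)}{\left(-2 - 11\right)^{2}} = \left(-226\right) \frac{1}{487} + \frac{2 \cdot 11 \cdot 1307}{\left(-13\right)^{2}} = - \frac{226}{487} + \frac{28754}{169} = \frac{13965004}{82303}$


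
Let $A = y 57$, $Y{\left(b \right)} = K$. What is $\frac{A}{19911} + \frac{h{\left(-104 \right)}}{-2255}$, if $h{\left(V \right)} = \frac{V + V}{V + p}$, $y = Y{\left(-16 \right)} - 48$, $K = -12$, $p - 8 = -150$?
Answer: $- \frac{316886348}{1840871505} \approx -0.17214$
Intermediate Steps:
$p = -142$ ($p = 8 - 150 = -142$)
$Y{\left(b \right)} = -12$
$y = -60$ ($y = -12 - 48 = -60$)
$h{\left(V \right)} = \frac{2 V}{-142 + V}$ ($h{\left(V \right)} = \frac{V + V}{V - 142} = \frac{2 V}{-142 + V}$)
$A = -3420$ ($A = \left(-60\right) 57 = -3420$)
$\frac{A}{19911} + \frac{h{\left(-104 \right)}}{-2255} = - \frac{3420}{19911} + \frac{2 \left(-104\right) \frac{1}{-142 - 104}}{-2255} = \left(-3420\right) \frac{1}{19911} + 2 \left(-104\right) \frac{1}{-246} \left(- \frac{1}{2255}\right) = - \frac{1140}{6637} + 2 \left(-104\right) \left(- \frac{1}{246}\right) \left(- \frac{1}{2255}\right) = - \frac{1140}{6637} + \frac{104}{123} \left(- \frac{1}{2255}\right) = - \frac{1140}{6637} - \frac{104}{277365} = - \frac{316886348}{1840871505}$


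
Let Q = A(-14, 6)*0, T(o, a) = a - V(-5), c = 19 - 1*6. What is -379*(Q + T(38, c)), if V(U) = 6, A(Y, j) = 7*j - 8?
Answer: -2653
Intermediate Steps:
A(Y, j) = -8 + 7*j
c = 13 (c = 19 - 6 = 13)
T(o, a) = -6 + a (T(o, a) = a - 1*6 = a - 6 = -6 + a)
Q = 0 (Q = (-8 + 7*6)*0 = (-8 + 42)*0 = 34*0 = 0)
-379*(Q + T(38, c)) = -379*(0 + (-6 + 13)) = -379*(0 + 7) = -379*7 = -2653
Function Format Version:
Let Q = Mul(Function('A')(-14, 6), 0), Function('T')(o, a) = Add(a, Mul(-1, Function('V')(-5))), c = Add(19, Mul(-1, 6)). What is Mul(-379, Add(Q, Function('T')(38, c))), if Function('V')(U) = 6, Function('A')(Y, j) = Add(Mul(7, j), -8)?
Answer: -2653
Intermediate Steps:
Function('A')(Y, j) = Add(-8, Mul(7, j))
c = 13 (c = Add(19, -6) = 13)
Function('T')(o, a) = Add(-6, a) (Function('T')(o, a) = Add(a, Mul(-1, 6)) = Add(a, -6) = Add(-6, a))
Q = 0 (Q = Mul(Add(-8, Mul(7, 6)), 0) = Mul(Add(-8, 42), 0) = Mul(34, 0) = 0)
Mul(-379, Add(Q, Function('T')(38, c))) = Mul(-379, Add(0, Add(-6, 13))) = Mul(-379, Add(0, 7)) = Mul(-379, 7) = -2653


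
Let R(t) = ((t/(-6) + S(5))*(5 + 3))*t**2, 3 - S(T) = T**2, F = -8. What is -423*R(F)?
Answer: 4475904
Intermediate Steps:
S(T) = 3 - T**2
R(t) = t**2*(-176 - 4*t/3) (R(t) = ((t/(-6) + (3 - 1*5**2))*(5 + 3))*t**2 = ((t*(-1/6) + (3 - 1*25))*8)*t**2 = ((-t/6 + (3 - 25))*8)*t**2 = ((-t/6 - 22)*8)*t**2 = ((-22 - t/6)*8)*t**2 = (-176 - 4*t/3)*t**2 = t**2*(-176 - 4*t/3))
-423*R(F) = -564*(-8)**2*(-132 - 1*(-8)) = -564*64*(-132 + 8) = -564*64*(-124) = -423*(-31744/3) = 4475904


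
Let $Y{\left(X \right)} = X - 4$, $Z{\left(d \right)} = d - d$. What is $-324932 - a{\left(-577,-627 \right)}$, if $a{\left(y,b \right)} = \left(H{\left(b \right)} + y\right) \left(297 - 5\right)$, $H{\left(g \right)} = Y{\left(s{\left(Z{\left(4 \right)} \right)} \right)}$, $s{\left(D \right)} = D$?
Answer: $-155280$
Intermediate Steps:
$Z{\left(d \right)} = 0$
$Y{\left(X \right)} = -4 + X$ ($Y{\left(X \right)} = X - 4 = -4 + X$)
$H{\left(g \right)} = -4$ ($H{\left(g \right)} = -4 + 0 = -4$)
$a{\left(y,b \right)} = -1168 + 292 y$ ($a{\left(y,b \right)} = \left(-4 + y\right) \left(297 - 5\right) = \left(-4 + y\right) 292 = -1168 + 292 y$)
$-324932 - a{\left(-577,-627 \right)} = -324932 - \left(-1168 + 292 \left(-577\right)\right) = -324932 - \left(-1168 - 168484\right) = -324932 - -169652 = -324932 + 169652 = -155280$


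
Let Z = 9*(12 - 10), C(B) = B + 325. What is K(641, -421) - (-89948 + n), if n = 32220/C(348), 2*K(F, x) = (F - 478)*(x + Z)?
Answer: 76796871/1346 ≈ 57056.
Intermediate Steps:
C(B) = 325 + B
Z = 18 (Z = 9*2 = 18)
K(F, x) = (-478 + F)*(18 + x)/2 (K(F, x) = ((F - 478)*(x + 18))/2 = ((-478 + F)*(18 + x))/2 = (-478 + F)*(18 + x)/2)
n = 32220/673 (n = 32220/(325 + 348) = 32220/673 ≈ 47.875)
K(641, -421) - (-89948 + n) = (-4302 - 239*(-421) + 9*641 + (½)*641*(-421)) - (-89948 + 32220/673) = (-4302 + 100619 + 5769 - 269861/2) - 1*(-60502784/673) = -65689/2 + 60502784/673 = 76796871/1346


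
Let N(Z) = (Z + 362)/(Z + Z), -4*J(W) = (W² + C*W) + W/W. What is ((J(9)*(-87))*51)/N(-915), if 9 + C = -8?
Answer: -288249705/1106 ≈ -2.6062e+5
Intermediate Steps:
C = -17 (C = -9 - 8 = -17)
J(W) = -¼ - W²/4 + 17*W/4 (J(W) = -((W² - 17*W) + W/W)/4 = -((W² - 17*W) + 1)/4 = -(1 + W² - 17*W)/4 = -¼ - W²/4 + 17*W/4)
N(Z) = (362 + Z)/(2*Z) (N(Z) = (362 + Z)/((2*Z)) = (362 + Z)*(1/(2*Z)) = (362 + Z)/(2*Z))
((J(9)*(-87))*51)/N(-915) = (((-¼ - ¼*9² + (17/4)*9)*(-87))*51)/(((½)*(362 - 915)/(-915))) = (((-¼ - ¼*81 + 153/4)*(-87))*51)/(((½)*(-1/915)*(-553))) = (((-¼ - 81/4 + 153/4)*(-87))*51)/(553/1830) = (((71/4)*(-87))*51)*(1830/553) = -6177/4*51*(1830/553) = -315027/4*1830/553 = -288249705/1106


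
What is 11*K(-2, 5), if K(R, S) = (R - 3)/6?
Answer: -55/6 ≈ -9.1667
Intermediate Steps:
K(R, S) = -1/2 + R/6 (K(R, S) = (-3 + R)*(1/6) = -1/2 + R/6)
11*K(-2, 5) = 11*(-1/2 + (1/6)*(-2)) = 11*(-1/2 - 1/3) = 11*(-5/6) = -55/6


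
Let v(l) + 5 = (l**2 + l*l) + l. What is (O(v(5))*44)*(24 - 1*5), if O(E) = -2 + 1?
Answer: -836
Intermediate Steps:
v(l) = -5 + l + 2*l**2 (v(l) = -5 + ((l**2 + l*l) + l) = -5 + ((l**2 + l**2) + l) = -5 + (2*l**2 + l) = -5 + (l + 2*l**2) = -5 + l + 2*l**2)
O(E) = -1
(O(v(5))*44)*(24 - 1*5) = (-1*44)*(24 - 1*5) = -44*(24 - 5) = -44*19 = -836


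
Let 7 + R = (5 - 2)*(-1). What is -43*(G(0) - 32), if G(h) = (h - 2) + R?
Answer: 1892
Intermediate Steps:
R = -10 (R = -7 + (5 - 2)*(-1) = -7 + 3*(-1) = -7 - 3 = -10)
G(h) = -12 + h (G(h) = (h - 2) - 10 = (-2 + h) - 10 = -12 + h)
-43*(G(0) - 32) = -43*((-12 + 0) - 32) = -43*(-12 - 32) = -43*(-44) = 1892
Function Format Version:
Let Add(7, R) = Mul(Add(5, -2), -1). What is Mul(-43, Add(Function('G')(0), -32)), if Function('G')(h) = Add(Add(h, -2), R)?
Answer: 1892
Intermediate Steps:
R = -10 (R = Add(-7, Mul(Add(5, -2), -1)) = Add(-7, Mul(3, -1)) = Add(-7, -3) = -10)
Function('G')(h) = Add(-12, h) (Function('G')(h) = Add(Add(h, -2), -10) = Add(Add(-2, h), -10) = Add(-12, h))
Mul(-43, Add(Function('G')(0), -32)) = Mul(-43, Add(Add(-12, 0), -32)) = Mul(-43, Add(-12, -32)) = Mul(-43, -44) = 1892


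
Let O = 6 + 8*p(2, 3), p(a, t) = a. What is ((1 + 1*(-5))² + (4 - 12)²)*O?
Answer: 1760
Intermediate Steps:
O = 22 (O = 6 + 8*2 = 6 + 16 = 22)
((1 + 1*(-5))² + (4 - 12)²)*O = ((1 + 1*(-5))² + (4 - 12)²)*22 = ((1 - 5)² + (-8)²)*22 = ((-4)² + 64)*22 = (16 + 64)*22 = 80*22 = 1760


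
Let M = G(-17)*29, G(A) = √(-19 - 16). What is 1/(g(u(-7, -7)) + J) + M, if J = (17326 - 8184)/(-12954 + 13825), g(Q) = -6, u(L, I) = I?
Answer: 871/3916 + 29*I*√35 ≈ 0.22242 + 171.57*I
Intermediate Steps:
G(A) = I*√35 (G(A) = √(-35) = I*√35)
J = 9142/871 ≈ 10.496
M = 29*I*√35 (M = (I*√35)*29 = 29*I*√35 ≈ 171.57*I)
1/(g(u(-7, -7)) + J) + M = 1/(-6 + 9142/871) + 29*I*√35 = 1/(3916/871) + 29*I*√35 = 871/3916 + 29*I*√35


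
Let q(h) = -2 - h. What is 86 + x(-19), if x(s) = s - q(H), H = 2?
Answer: 71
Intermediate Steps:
x(s) = 4 + s (x(s) = s - (-2 - 1*2) = s - (-2 - 2) = s - 1*(-4) = s + 4 = 4 + s)
86 + x(-19) = 86 + (4 - 19) = 86 - 15 = 71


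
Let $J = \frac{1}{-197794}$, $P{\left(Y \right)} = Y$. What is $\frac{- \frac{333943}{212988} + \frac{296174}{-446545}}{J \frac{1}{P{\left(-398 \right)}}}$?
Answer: $- \frac{4176243767437638041}{23777181615} \approx -1.7564 \cdot 10^{8}$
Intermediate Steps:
$J = - \frac{1}{197794} \approx -5.0558 \cdot 10^{-6}$
$\frac{- \frac{333943}{212988} + \frac{296174}{-446545}}{J \frac{1}{P{\left(-398 \right)}}} = \frac{- \frac{333943}{212988} + \frac{296174}{-446545}}{\left(- \frac{1}{197794}\right) \frac{1}{-398}} = \frac{\left(-333943\right) \frac{1}{212988} + 296174 \left(- \frac{1}{446545}\right)}{\left(- \frac{1}{197794}\right) \left(- \frac{1}{398}\right)} = \left(- \frac{333943}{212988} - \frac{296174}{446545}\right) \frac{1}{\frac{1}{78722012}} = \left(- \frac{212202084847}{95108726460}\right) 78722012 = - \frac{4176243767437638041}{23777181615}$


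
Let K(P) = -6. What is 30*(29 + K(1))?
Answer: 690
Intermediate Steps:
30*(29 + K(1)) = 30*(29 - 6) = 30*23 = 690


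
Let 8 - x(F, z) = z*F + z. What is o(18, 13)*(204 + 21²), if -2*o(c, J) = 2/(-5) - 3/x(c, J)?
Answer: 59727/478 ≈ 124.95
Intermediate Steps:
x(F, z) = 8 - z - F*z (x(F, z) = 8 - (z*F + z) = 8 - (F*z + z) = 8 - (z + F*z) = 8 + (-z - F*z) = 8 - z - F*z)
o(c, J) = ⅕ + 3/(2*(8 - J - J*c)) (o(c, J) = -(2/(-5) - 3/(8 - J - c*J))/2 = -(2*(-⅕) - 3/(8 - J - J*c))/2 = -(-⅖ - 3/(8 - J - J*c))/2 = ⅕ + 3/(2*(8 - J - J*c)))
o(18, 13)*(204 + 21²) = ((-31/10 + (⅕)*13 + (⅕)*13*18)/(-8 + 13 + 13*18))*(204 + 21²) = ((-31/10 + 13/5 + 234/5)/(-8 + 13 + 234))*(204 + 441) = ((463/10)/239)*645 = ((1/239)*(463/10))*645 = (463/2390)*645 = 59727/478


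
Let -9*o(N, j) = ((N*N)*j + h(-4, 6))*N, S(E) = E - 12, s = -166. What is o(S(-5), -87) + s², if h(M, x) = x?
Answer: -19925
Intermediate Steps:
S(E) = -12 + E
o(N, j) = -N*(6 + j*N²)/9 (o(N, j) = -((N*N)*j + 6)*N/9 = -(N²*j + 6)*N/9 = -(j*N² + 6)*N/9 = -(6 + j*N²)*N/9 = -N*(6 + j*N²)/9)
o(S(-5), -87) + s² = -(-12 - 5)*(6 - 87*(-12 - 5)²)/9 + (-166)² = -⅑*(-17)*(6 - 87*(-17)²) + 27556 = -⅑*(-17)*(6 - 87*289) + 27556 = -⅑*(-17)*(6 - 25143) + 27556 = -⅑*(-17)*(-25137) + 27556 = -47481 + 27556 = -19925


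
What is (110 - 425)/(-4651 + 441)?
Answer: 63/842 ≈ 0.074822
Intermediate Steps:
(110 - 425)/(-4651 + 441) = -315/(-4210) = -315*(-1/4210) = 63/842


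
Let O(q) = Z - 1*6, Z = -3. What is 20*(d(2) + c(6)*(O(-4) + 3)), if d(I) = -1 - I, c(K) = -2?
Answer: 180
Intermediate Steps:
O(q) = -9 (O(q) = -3 - 1*6 = -3 - 6 = -9)
20*(d(2) + c(6)*(O(-4) + 3)) = 20*((-1 - 1*2) - 2*(-9 + 3)) = 20*((-1 - 2) - 2*(-6)) = 20*(-3 + 12) = 20*9 = 180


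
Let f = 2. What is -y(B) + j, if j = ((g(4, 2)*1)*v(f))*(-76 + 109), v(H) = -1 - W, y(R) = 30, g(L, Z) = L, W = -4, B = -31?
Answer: 366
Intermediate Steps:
v(H) = 3 (v(H) = -1 - 1*(-4) = -1 + 4 = 3)
j = 396 (j = ((4*1)*3)*(-76 + 109) = (4*3)*33 = 12*33 = 396)
-y(B) + j = -1*30 + 396 = -30 + 396 = 366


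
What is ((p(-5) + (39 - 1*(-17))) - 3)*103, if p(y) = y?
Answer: 4944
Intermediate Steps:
((p(-5) + (39 - 1*(-17))) - 3)*103 = ((-5 + (39 - 1*(-17))) - 3)*103 = ((-5 + (39 + 17)) - 3)*103 = ((-5 + 56) - 3)*103 = (51 - 3)*103 = 48*103 = 4944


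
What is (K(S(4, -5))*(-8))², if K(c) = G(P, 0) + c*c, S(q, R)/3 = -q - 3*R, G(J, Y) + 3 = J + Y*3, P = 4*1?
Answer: 76038400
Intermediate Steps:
P = 4
G(J, Y) = -3 + J + 3*Y (G(J, Y) = -3 + (J + Y*3) = -3 + (J + 3*Y) = -3 + J + 3*Y)
S(q, R) = -9*R - 3*q (S(q, R) = 3*(-q - 3*R) = -9*R - 3*q)
K(c) = 1 + c² (K(c) = (-3 + 4 + 3*0) + c*c = (-3 + 4 + 0) + c² = 1 + c²)
(K(S(4, -5))*(-8))² = ((1 + (-9*(-5) - 3*4)²)*(-8))² = ((1 + (45 - 12)²)*(-8))² = ((1 + 33²)*(-8))² = ((1 + 1089)*(-8))² = (1090*(-8))² = (-8720)² = 76038400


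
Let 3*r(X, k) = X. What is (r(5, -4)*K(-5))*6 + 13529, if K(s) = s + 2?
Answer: 13499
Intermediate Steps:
r(X, k) = X/3
K(s) = 2 + s
(r(5, -4)*K(-5))*6 + 13529 = (((⅓)*5)*(2 - 5))*6 + 13529 = ((5/3)*(-3))*6 + 13529 = -5*6 + 13529 = -30 + 13529 = 13499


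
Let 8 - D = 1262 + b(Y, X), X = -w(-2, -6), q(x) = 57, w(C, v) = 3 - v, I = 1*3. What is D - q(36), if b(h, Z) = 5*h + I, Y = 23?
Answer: -1429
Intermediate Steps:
I = 3
X = -9 (X = -(3 - 1*(-6)) = -(3 + 6) = -1*9 = -9)
b(h, Z) = 3 + 5*h (b(h, Z) = 5*h + 3 = 3 + 5*h)
D = -1372 (D = 8 - (1262 + (3 + 5*23)) = 8 - (1262 + (3 + 115)) = 8 - (1262 + 118) = 8 - 1*1380 = 8 - 1380 = -1372)
D - q(36) = -1372 - 1*57 = -1372 - 57 = -1429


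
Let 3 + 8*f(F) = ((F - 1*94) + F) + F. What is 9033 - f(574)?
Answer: 70639/8 ≈ 8829.9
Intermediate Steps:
f(F) = -97/8 + 3*F/8 (f(F) = -3/8 + (((F - 1*94) + F) + F)/8 = -3/8 + (((F - 94) + F) + F)/8 = -3/8 + (((-94 + F) + F) + F)/8 = -3/8 + ((-94 + 2*F) + F)/8 = -3/8 + (-94 + 3*F)/8 = -3/8 + (-47/4 + 3*F/8) = -97/8 + 3*F/8)
9033 - f(574) = 9033 - (-97/8 + (3/8)*574) = 9033 - (-97/8 + 861/4) = 9033 - 1*1625/8 = 9033 - 1625/8 = 70639/8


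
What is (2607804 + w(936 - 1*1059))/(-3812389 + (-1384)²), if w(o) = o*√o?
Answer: -869268/632311 + 41*I*√123/632311 ≈ -1.3747 + 0.00071913*I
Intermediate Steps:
w(o) = o^(3/2)
(2607804 + w(936 - 1*1059))/(-3812389 + (-1384)²) = (2607804 + (936 - 1*1059)^(3/2))/(-3812389 + (-1384)²) = (2607804 + (936 - 1059)^(3/2))/(-3812389 + 1915456) = (2607804 + (-123)^(3/2))/(-1896933) = (2607804 - 123*I*√123)*(-1/1896933) = -869268/632311 + 41*I*√123/632311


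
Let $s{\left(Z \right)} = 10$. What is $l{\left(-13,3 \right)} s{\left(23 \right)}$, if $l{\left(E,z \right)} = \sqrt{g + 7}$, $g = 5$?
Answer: $20 \sqrt{3} \approx 34.641$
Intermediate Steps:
$l{\left(E,z \right)} = 2 \sqrt{3}$ ($l{\left(E,z \right)} = \sqrt{5 + 7} = \sqrt{12} = 2 \sqrt{3}$)
$l{\left(-13,3 \right)} s{\left(23 \right)} = 2 \sqrt{3} \cdot 10 = 20 \sqrt{3}$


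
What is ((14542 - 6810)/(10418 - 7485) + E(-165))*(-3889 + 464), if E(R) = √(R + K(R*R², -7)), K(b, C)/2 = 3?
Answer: -26482100/2933 - 3425*I*√159 ≈ -9029.0 - 43188.0*I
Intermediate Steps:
K(b, C) = 6 (K(b, C) = 2*3 = 6)
E(R) = √(6 + R) (E(R) = √(R + 6) = √(6 + R))
((14542 - 6810)/(10418 - 7485) + E(-165))*(-3889 + 464) = ((14542 - 6810)/(10418 - 7485) + √(6 - 165))*(-3889 + 464) = (7732/2933 + √(-159))*(-3425) = (7732*(1/2933) + I*√159)*(-3425) = (7732/2933 + I*√159)*(-3425) = -26482100/2933 - 3425*I*√159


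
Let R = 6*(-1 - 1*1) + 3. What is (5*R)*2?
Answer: -90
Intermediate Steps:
R = -9 (R = 6*(-1 - 1) + 3 = 6*(-2) + 3 = -12 + 3 = -9)
(5*R)*2 = (5*(-9))*2 = -45*2 = -90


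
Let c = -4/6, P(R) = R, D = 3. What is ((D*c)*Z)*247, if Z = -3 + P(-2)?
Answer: 2470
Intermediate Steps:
Z = -5 (Z = -3 - 2 = -5)
c = -⅔ (c = -4*⅙ = -⅔ ≈ -0.66667)
((D*c)*Z)*247 = ((3*(-⅔))*(-5))*247 = -2*(-5)*247 = 10*247 = 2470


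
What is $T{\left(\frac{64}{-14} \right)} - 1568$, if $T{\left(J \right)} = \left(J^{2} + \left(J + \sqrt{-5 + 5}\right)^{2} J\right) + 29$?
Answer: $- \frac{553477}{343} \approx -1613.6$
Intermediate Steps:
$T{\left(J \right)} = 29 + J^{2} + J^{3}$ ($T{\left(J \right)} = \left(J^{2} + \left(J + \sqrt{0}\right)^{2} J\right) + 29 = \left(J^{2} + \left(J + 0\right)^{2} J\right) + 29 = \left(J^{2} + J^{2} J\right) + 29 = \left(J^{2} + J^{3}\right) + 29 = 29 + J^{2} + J^{3}$)
$T{\left(\frac{64}{-14} \right)} - 1568 = \left(29 + \left(\frac{64}{-14}\right)^{2} + \left(\frac{64}{-14}\right)^{3}\right) - 1568 = \left(29 + \left(64 \left(- \frac{1}{14}\right)\right)^{2} + \left(64 \left(- \frac{1}{14}\right)\right)^{3}\right) - 1568 = \left(29 + \left(- \frac{32}{7}\right)^{2} + \left(- \frac{32}{7}\right)^{3}\right) - 1568 = \left(29 + \frac{1024}{49} - \frac{32768}{343}\right) - 1568 = - \frac{15653}{343} - 1568 = - \frac{553477}{343}$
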